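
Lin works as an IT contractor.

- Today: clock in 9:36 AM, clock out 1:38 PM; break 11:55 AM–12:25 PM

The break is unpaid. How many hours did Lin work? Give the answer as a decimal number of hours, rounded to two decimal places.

Today: 9:36 AM–1:38 PM = 4 h 2 min; less 30 min break → 3 h 32 min

3.53 hours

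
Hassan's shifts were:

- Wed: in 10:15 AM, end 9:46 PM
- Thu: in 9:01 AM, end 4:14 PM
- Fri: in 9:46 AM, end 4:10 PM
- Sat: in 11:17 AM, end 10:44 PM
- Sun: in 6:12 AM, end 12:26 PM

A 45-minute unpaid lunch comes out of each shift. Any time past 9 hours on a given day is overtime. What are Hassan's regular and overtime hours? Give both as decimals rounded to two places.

Wed: 10:15 AM–9:46 PM = 11 h 31 min; less 45 min break → 10 h 46 min
Thu: 9:01 AM–4:14 PM = 7 h 13 min; less 45 min break → 6 h 28 min
Fri: 9:46 AM–4:10 PM = 6 h 24 min; less 45 min break → 5 h 39 min
Sat: 11:17 AM–10:44 PM = 11 h 27 min; less 45 min break → 10 h 42 min
Sun: 6:12 AM–12:26 PM = 6 h 14 min; less 45 min break → 5 h 29 min
Wed reg 9 h 0 min / OT 1 h 46 min; Thu reg 6 h 28 min / OT 0 h 0 min; Fri reg 5 h 39 min / OT 0 h 0 min; Sat reg 9 h 0 min / OT 1 h 42 min; Sun reg 5 h 29 min / OT 0 h 0 min.
Totals: regular 35 h 36 min, overtime 3 h 28 min.

Regular 35.60 hours, overtime 3.47 hours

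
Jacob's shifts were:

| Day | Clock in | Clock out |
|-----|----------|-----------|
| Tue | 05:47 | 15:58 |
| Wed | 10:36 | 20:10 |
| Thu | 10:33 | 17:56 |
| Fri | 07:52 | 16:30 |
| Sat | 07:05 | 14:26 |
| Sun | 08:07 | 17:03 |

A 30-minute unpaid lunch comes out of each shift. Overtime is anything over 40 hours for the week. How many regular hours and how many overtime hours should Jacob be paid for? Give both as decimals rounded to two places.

Regular 40.00 hours, overtime 9.05 hours

Tue: 05:47–15:58 = 10 h 11 min; less 30 min break → 9 h 41 min
Wed: 10:36–20:10 = 9 h 34 min; less 30 min break → 9 h 4 min
Thu: 10:33–17:56 = 7 h 23 min; less 30 min break → 6 h 53 min
Fri: 07:52–16:30 = 8 h 38 min; less 30 min break → 8 h 8 min
Sat: 07:05–14:26 = 7 h 21 min; less 30 min break → 6 h 51 min
Sun: 08:07–17:03 = 8 h 56 min; less 30 min break → 8 h 26 min
Total worked: 49 h 3 min = 49.05 h.
Threshold 40 h → overtime 9 h 3 min, regular 40 h 0 min.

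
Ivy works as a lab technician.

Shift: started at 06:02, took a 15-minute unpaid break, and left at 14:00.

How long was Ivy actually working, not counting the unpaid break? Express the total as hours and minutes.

7 h 43 min

Shift: 06:02–14:00 = 7 h 58 min; less 15 min break → 7 h 43 min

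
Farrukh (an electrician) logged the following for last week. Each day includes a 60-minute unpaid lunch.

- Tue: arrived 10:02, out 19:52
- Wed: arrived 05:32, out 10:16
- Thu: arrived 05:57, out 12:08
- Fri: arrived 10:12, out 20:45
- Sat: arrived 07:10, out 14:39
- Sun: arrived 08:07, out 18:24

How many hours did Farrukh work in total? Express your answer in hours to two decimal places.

Tue: 10:02–19:52 = 9 h 50 min; less 60 min break → 8 h 50 min
Wed: 05:32–10:16 = 4 h 44 min; less 60 min break → 3 h 44 min
Thu: 05:57–12:08 = 6 h 11 min; less 60 min break → 5 h 11 min
Fri: 10:12–20:45 = 10 h 33 min; less 60 min break → 9 h 33 min
Sat: 07:10–14:39 = 7 h 29 min; less 60 min break → 6 h 29 min
Sun: 08:07–18:24 = 10 h 17 min; less 60 min break → 9 h 17 min
Total: 8 h 50 min + 3 h 44 min + 5 h 11 min + 9 h 33 min + 6 h 29 min + 9 h 17 min = 43 h 4 min.

43.07 hours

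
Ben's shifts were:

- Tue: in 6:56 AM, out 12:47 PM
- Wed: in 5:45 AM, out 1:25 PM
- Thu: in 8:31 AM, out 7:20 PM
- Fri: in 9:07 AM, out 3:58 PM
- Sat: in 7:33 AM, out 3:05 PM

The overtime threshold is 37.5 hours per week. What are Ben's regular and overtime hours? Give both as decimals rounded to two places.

Tue: 6:56 AM–12:47 PM = 5 h 51 min
Wed: 5:45 AM–1:25 PM = 7 h 40 min
Thu: 8:31 AM–7:20 PM = 10 h 49 min
Fri: 9:07 AM–3:58 PM = 6 h 51 min
Sat: 7:33 AM–3:05 PM = 7 h 32 min
Total worked: 38 h 43 min = 38.72 h.
Threshold 37.5 h → overtime 1 h 13 min, regular 37 h 30 min.

Regular 37.50 hours, overtime 1.22 hours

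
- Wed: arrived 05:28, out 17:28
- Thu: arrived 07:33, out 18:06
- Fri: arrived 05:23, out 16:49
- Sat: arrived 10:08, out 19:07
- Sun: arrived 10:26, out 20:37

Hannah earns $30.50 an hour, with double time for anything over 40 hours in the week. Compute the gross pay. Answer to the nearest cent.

$2022.15

Wed: 05:28–17:28 = 12 h 0 min
Thu: 07:33–18:06 = 10 h 33 min
Fri: 05:23–16:49 = 11 h 26 min
Sat: 10:08–19:07 = 8 h 59 min
Sun: 10:26–20:37 = 10 h 11 min
Total worked: 53 h 9 min = 3189 min.
Regular 40 h 0 min = 2400 min at $30.50/h; overtime 13 h 9 min = 789 min at $61.00/h.
Pay = (2400 × $30.50 + 789 × $61.00) ÷ 60 = $2022.15.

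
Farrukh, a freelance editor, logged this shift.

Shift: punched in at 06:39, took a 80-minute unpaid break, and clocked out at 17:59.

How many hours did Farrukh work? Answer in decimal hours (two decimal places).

Shift: 06:39–17:59 = 11 h 20 min; less 80 min break → 10 h 0 min

10.00 hours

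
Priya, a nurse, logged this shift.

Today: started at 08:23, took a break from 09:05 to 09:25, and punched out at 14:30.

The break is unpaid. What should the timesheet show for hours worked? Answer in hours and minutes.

5 h 47 min

Today: 08:23–14:30 = 6 h 7 min; less 20 min break → 5 h 47 min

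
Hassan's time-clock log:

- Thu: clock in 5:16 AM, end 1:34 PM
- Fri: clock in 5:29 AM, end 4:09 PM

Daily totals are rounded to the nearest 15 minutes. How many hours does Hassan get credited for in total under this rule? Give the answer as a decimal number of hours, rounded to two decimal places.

Thu: 5:16 AM–1:34 PM = 8 h 18 min → rounds to 8 h 15 min
Fri: 5:29 AM–4:09 PM = 10 h 40 min → rounds to 10 h 45 min
Total credited: 19 h 0 min.

19.00 hours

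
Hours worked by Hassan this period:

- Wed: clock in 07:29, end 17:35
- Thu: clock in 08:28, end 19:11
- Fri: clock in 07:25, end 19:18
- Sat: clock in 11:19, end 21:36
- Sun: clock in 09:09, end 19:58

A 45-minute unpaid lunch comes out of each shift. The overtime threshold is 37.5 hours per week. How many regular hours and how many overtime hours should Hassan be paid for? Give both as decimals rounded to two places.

Wed: 07:29–17:35 = 10 h 6 min; less 45 min break → 9 h 21 min
Thu: 08:28–19:11 = 10 h 43 min; less 45 min break → 9 h 58 min
Fri: 07:25–19:18 = 11 h 53 min; less 45 min break → 11 h 8 min
Sat: 11:19–21:36 = 10 h 17 min; less 45 min break → 9 h 32 min
Sun: 09:09–19:58 = 10 h 49 min; less 45 min break → 10 h 4 min
Total worked: 50 h 3 min = 50.05 h.
Threshold 37.5 h → overtime 12 h 33 min, regular 37 h 30 min.

Regular 37.50 hours, overtime 12.55 hours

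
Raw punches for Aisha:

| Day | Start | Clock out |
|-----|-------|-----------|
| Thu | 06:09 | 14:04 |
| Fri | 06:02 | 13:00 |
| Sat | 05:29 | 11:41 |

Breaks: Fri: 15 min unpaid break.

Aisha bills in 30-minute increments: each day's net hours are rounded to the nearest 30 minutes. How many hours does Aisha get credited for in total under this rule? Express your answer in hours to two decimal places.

Thu: 06:09–14:04 = 7 h 55 min → rounds to 8 h 0 min
Fri: 06:02–13:00 = 6 h 58 min − 15 min = 6 h 43 min → rounds to 6 h 30 min
Sat: 05:29–11:41 = 6 h 12 min → rounds to 6 h 0 min
Total credited: 20 h 30 min.

20.50 hours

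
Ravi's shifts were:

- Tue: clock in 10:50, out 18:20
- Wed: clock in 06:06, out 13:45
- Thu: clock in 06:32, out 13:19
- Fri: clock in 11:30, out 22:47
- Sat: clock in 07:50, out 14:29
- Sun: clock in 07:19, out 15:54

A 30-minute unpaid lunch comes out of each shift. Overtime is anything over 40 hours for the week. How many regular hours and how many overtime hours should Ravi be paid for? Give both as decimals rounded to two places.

Tue: 10:50–18:20 = 7 h 30 min; less 30 min break → 7 h 0 min
Wed: 06:06–13:45 = 7 h 39 min; less 30 min break → 7 h 9 min
Thu: 06:32–13:19 = 6 h 47 min; less 30 min break → 6 h 17 min
Fri: 11:30–22:47 = 11 h 17 min; less 30 min break → 10 h 47 min
Sat: 07:50–14:29 = 6 h 39 min; less 30 min break → 6 h 9 min
Sun: 07:19–15:54 = 8 h 35 min; less 30 min break → 8 h 5 min
Total worked: 45 h 27 min = 45.45 h.
Threshold 40 h → overtime 5 h 27 min, regular 40 h 0 min.

Regular 40.00 hours, overtime 5.45 hours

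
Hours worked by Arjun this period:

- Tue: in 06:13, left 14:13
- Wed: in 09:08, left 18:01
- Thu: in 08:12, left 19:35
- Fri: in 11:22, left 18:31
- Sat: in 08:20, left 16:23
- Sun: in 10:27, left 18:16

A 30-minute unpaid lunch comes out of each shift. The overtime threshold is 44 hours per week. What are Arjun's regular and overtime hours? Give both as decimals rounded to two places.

Regular 44.00 hours, overtime 4.28 hours

Tue: 06:13–14:13 = 8 h 0 min; less 30 min break → 7 h 30 min
Wed: 09:08–18:01 = 8 h 53 min; less 30 min break → 8 h 23 min
Thu: 08:12–19:35 = 11 h 23 min; less 30 min break → 10 h 53 min
Fri: 11:22–18:31 = 7 h 9 min; less 30 min break → 6 h 39 min
Sat: 08:20–16:23 = 8 h 3 min; less 30 min break → 7 h 33 min
Sun: 10:27–18:16 = 7 h 49 min; less 30 min break → 7 h 19 min
Total worked: 48 h 17 min = 48.28 h.
Threshold 44 h → overtime 4 h 17 min, regular 44 h 0 min.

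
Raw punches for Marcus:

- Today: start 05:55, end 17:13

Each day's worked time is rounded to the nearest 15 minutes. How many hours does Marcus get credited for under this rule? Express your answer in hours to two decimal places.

Today: 05:55–17:13 = 11 h 18 min → rounds to 11 h 15 min

11.25 hours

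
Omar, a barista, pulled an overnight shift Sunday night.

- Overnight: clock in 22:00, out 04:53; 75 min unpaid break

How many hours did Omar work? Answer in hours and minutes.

5 h 38 min

Overnight: 22:00 → midnight = 2 h 0 min; midnight → 04:53 = 4 h 53 min; span 6 h 53 min; less 75 min break → 5 h 38 min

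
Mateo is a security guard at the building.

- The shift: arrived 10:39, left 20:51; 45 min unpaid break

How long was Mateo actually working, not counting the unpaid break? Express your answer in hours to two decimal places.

The shift: 10:39–20:51 = 10 h 12 min; less 45 min break → 9 h 27 min

9.45 hours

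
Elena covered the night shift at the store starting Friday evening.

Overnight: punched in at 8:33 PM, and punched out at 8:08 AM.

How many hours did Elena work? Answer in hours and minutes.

11 h 35 min

Overnight: 8:33 PM → midnight = 3 h 27 min; midnight → 8:08 AM = 8 h 8 min; span 11 h 35 min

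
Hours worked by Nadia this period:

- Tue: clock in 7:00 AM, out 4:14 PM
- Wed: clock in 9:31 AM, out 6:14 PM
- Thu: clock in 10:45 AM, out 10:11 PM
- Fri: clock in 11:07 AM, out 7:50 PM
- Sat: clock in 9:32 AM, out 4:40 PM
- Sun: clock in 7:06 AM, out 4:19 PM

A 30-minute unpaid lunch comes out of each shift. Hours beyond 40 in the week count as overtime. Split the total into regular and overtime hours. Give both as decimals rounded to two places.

Regular 40.00 hours, overtime 11.45 hours

Tue: 7:00 AM–4:14 PM = 9 h 14 min; less 30 min break → 8 h 44 min
Wed: 9:31 AM–6:14 PM = 8 h 43 min; less 30 min break → 8 h 13 min
Thu: 10:45 AM–10:11 PM = 11 h 26 min; less 30 min break → 10 h 56 min
Fri: 11:07 AM–7:50 PM = 8 h 43 min; less 30 min break → 8 h 13 min
Sat: 9:32 AM–4:40 PM = 7 h 8 min; less 30 min break → 6 h 38 min
Sun: 7:06 AM–4:19 PM = 9 h 13 min; less 30 min break → 8 h 43 min
Total worked: 51 h 27 min = 51.45 h.
Threshold 40 h → overtime 11 h 27 min, regular 40 h 0 min.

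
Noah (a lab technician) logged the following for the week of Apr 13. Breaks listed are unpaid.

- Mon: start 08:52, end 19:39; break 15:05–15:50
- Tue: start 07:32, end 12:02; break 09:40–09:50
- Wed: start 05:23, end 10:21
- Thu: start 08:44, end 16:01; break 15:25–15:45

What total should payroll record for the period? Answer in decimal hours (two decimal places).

26.28 hours

Mon: 08:52–19:39 = 10 h 47 min; less 45 min break → 10 h 2 min
Tue: 07:32–12:02 = 4 h 30 min; less 10 min break → 4 h 20 min
Wed: 05:23–10:21 = 4 h 58 min
Thu: 08:44–16:01 = 7 h 17 min; less 20 min break → 6 h 57 min
Total: 10 h 2 min + 4 h 20 min + 4 h 58 min + 6 h 57 min = 26 h 17 min.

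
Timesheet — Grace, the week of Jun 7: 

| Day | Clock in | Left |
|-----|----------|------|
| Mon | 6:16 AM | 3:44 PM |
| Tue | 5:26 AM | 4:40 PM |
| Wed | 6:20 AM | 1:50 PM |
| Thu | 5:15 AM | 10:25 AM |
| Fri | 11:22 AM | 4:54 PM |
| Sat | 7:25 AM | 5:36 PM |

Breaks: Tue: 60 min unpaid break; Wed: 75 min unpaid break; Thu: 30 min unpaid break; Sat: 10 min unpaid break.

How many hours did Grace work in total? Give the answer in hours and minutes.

46 h 10 min

Mon: 6:16 AM–3:44 PM = 9 h 28 min
Tue: 5:26 AM–4:40 PM = 11 h 14 min; less 60 min break → 10 h 14 min
Wed: 6:20 AM–1:50 PM = 7 h 30 min; less 75 min break → 6 h 15 min
Thu: 5:15 AM–10:25 AM = 5 h 10 min; less 30 min break → 4 h 40 min
Fri: 11:22 AM–4:54 PM = 5 h 32 min
Sat: 7:25 AM–5:36 PM = 10 h 11 min; less 10 min break → 10 h 1 min
Total: 9 h 28 min + 10 h 14 min + 6 h 15 min + 4 h 40 min + 5 h 32 min + 10 h 1 min = 46 h 10 min.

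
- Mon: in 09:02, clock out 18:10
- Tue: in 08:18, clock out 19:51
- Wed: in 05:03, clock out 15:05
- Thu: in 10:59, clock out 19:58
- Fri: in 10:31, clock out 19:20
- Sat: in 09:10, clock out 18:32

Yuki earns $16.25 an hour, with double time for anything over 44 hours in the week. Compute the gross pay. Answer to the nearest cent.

$1166.21

Mon: 09:02–18:10 = 9 h 8 min
Tue: 08:18–19:51 = 11 h 33 min
Wed: 05:03–15:05 = 10 h 2 min
Thu: 10:59–19:58 = 8 h 59 min
Fri: 10:31–19:20 = 8 h 49 min
Sat: 09:10–18:32 = 9 h 22 min
Total worked: 57 h 53 min = 3473 min.
Regular 44 h 0 min = 2640 min at $16.25/h; overtime 13 h 53 min = 833 min at $32.50/h.
Pay = (2640 × $16.25 + 833 × $32.50) ÷ 60 = $1166.21.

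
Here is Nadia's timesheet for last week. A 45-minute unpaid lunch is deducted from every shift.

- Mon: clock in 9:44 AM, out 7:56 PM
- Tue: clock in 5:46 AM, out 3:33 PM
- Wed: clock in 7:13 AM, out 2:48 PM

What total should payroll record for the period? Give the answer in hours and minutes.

Mon: 9:44 AM–7:56 PM = 10 h 12 min; less 45 min break → 9 h 27 min
Tue: 5:46 AM–3:33 PM = 9 h 47 min; less 45 min break → 9 h 2 min
Wed: 7:13 AM–2:48 PM = 7 h 35 min; less 45 min break → 6 h 50 min
Total: 9 h 27 min + 9 h 2 min + 6 h 50 min = 25 h 19 min.

25 h 19 min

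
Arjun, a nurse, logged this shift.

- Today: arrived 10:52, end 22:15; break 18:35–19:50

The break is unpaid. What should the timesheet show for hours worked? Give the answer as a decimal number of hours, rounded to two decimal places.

10.13 hours

Today: 10:52–22:15 = 11 h 23 min; less 75 min break → 10 h 8 min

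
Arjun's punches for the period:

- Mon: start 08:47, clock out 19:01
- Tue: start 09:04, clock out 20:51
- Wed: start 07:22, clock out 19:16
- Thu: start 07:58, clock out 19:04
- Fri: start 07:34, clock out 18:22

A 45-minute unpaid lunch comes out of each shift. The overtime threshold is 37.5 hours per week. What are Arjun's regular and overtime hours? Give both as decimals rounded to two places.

Mon: 08:47–19:01 = 10 h 14 min; less 45 min break → 9 h 29 min
Tue: 09:04–20:51 = 11 h 47 min; less 45 min break → 11 h 2 min
Wed: 07:22–19:16 = 11 h 54 min; less 45 min break → 11 h 9 min
Thu: 07:58–19:04 = 11 h 6 min; less 45 min break → 10 h 21 min
Fri: 07:34–18:22 = 10 h 48 min; less 45 min break → 10 h 3 min
Total worked: 52 h 4 min = 52.07 h.
Threshold 37.5 h → overtime 14 h 34 min, regular 37 h 30 min.

Regular 37.50 hours, overtime 14.57 hours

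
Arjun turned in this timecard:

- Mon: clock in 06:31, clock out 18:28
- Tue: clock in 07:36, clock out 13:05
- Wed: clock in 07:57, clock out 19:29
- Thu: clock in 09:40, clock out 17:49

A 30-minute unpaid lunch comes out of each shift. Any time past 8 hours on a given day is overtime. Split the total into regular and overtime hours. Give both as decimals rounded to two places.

Mon: 06:31–18:28 = 11 h 57 min; less 30 min break → 11 h 27 min
Tue: 07:36–13:05 = 5 h 29 min; less 30 min break → 4 h 59 min
Wed: 07:57–19:29 = 11 h 32 min; less 30 min break → 11 h 2 min
Thu: 09:40–17:49 = 8 h 9 min; less 30 min break → 7 h 39 min
Mon reg 8 h 0 min / OT 3 h 27 min; Tue reg 4 h 59 min / OT 0 h 0 min; Wed reg 8 h 0 min / OT 3 h 2 min; Thu reg 7 h 39 min / OT 0 h 0 min.
Totals: regular 28 h 38 min, overtime 6 h 29 min.

Regular 28.63 hours, overtime 6.48 hours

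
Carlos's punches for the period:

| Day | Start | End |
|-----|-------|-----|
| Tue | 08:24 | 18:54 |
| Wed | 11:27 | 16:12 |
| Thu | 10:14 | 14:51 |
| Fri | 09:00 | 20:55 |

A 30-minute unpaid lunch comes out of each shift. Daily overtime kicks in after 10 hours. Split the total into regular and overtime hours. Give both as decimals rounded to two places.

Tue: 08:24–18:54 = 10 h 30 min; less 30 min break → 10 h 0 min
Wed: 11:27–16:12 = 4 h 45 min; less 30 min break → 4 h 15 min
Thu: 10:14–14:51 = 4 h 37 min; less 30 min break → 4 h 7 min
Fri: 09:00–20:55 = 11 h 55 min; less 30 min break → 11 h 25 min
Tue reg 10 h 0 min / OT 0 h 0 min; Wed reg 4 h 15 min / OT 0 h 0 min; Thu reg 4 h 7 min / OT 0 h 0 min; Fri reg 10 h 0 min / OT 1 h 25 min.
Totals: regular 28 h 22 min, overtime 1 h 25 min.

Regular 28.37 hours, overtime 1.42 hours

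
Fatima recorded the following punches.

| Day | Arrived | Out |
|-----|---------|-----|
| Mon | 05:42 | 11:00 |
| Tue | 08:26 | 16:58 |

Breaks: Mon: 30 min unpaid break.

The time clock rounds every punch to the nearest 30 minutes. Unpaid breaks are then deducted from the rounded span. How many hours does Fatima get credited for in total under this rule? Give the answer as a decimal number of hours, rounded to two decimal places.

Mon: in 05:42→05:30, out 11:00→11:00; 5 h 30 min − 30 min = 5 h 0 min
Tue: in 08:26→08:30, out 16:58→17:00; 8 h 30 min
Total credited: 13 h 30 min.

13.50 hours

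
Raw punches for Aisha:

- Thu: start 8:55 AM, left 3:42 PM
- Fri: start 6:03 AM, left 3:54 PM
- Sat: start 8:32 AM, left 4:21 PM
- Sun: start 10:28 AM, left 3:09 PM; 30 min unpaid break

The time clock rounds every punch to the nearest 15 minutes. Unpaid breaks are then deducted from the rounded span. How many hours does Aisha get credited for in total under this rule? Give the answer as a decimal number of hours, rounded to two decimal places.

Thu: in 8:55 AM→9:00 AM, out 3:42 PM→3:45 PM; 6 h 45 min
Fri: in 6:03 AM→6:00 AM, out 3:54 PM→4:00 PM; 10 h 0 min
Sat: in 8:32 AM→8:30 AM, out 4:21 PM→4:15 PM; 7 h 45 min
Sun: in 10:28 AM→10:30 AM, out 3:09 PM→3:15 PM; 4 h 45 min − 30 min = 4 h 15 min
Total credited: 28 h 45 min.

28.75 hours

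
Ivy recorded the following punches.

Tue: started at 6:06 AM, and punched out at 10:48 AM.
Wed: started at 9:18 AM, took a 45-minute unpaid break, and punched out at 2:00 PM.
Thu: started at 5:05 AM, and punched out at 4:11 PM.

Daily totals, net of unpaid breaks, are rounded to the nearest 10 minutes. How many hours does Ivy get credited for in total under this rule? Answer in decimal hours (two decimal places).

19.83 hours

Tue: 6:06 AM–10:48 AM = 4 h 42 min → rounds to 4 h 40 min
Wed: 9:18 AM–2:00 PM = 4 h 42 min − 45 min = 3 h 57 min → rounds to 4 h 0 min
Thu: 5:05 AM–4:11 PM = 11 h 6 min → rounds to 11 h 10 min
Total credited: 19 h 50 min.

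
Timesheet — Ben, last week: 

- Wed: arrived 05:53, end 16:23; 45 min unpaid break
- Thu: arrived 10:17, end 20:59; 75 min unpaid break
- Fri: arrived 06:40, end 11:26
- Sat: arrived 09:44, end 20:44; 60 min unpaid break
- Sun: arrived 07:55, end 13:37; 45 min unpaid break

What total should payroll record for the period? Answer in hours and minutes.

38 h 55 min

Wed: 05:53–16:23 = 10 h 30 min; less 45 min break → 9 h 45 min
Thu: 10:17–20:59 = 10 h 42 min; less 75 min break → 9 h 27 min
Fri: 06:40–11:26 = 4 h 46 min
Sat: 09:44–20:44 = 11 h 0 min; less 60 min break → 10 h 0 min
Sun: 07:55–13:37 = 5 h 42 min; less 45 min break → 4 h 57 min
Total: 9 h 45 min + 9 h 27 min + 4 h 46 min + 10 h 0 min + 4 h 57 min = 38 h 55 min.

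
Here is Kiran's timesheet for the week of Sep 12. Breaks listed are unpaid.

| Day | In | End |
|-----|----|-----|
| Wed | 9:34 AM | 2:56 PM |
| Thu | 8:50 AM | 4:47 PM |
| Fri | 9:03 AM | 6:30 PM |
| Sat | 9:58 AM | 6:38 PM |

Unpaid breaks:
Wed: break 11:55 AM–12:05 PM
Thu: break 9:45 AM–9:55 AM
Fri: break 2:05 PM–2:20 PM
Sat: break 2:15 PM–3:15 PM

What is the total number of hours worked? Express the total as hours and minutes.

Wed: 9:34 AM–2:56 PM = 5 h 22 min; less 10 min break → 5 h 12 min
Thu: 8:50 AM–4:47 PM = 7 h 57 min; less 10 min break → 7 h 47 min
Fri: 9:03 AM–6:30 PM = 9 h 27 min; less 15 min break → 9 h 12 min
Sat: 9:58 AM–6:38 PM = 8 h 40 min; less 60 min break → 7 h 40 min
Total: 5 h 12 min + 7 h 47 min + 9 h 12 min + 7 h 40 min = 29 h 51 min.

29 h 51 min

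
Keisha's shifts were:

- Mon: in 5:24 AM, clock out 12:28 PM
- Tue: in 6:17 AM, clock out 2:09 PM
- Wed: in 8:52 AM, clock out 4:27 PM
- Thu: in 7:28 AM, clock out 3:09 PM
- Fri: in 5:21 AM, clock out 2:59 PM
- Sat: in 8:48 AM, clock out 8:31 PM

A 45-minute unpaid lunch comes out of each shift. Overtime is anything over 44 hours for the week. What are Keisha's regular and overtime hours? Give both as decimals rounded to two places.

Mon: 5:24 AM–12:28 PM = 7 h 4 min; less 45 min break → 6 h 19 min
Tue: 6:17 AM–2:09 PM = 7 h 52 min; less 45 min break → 7 h 7 min
Wed: 8:52 AM–4:27 PM = 7 h 35 min; less 45 min break → 6 h 50 min
Thu: 7:28 AM–3:09 PM = 7 h 41 min; less 45 min break → 6 h 56 min
Fri: 5:21 AM–2:59 PM = 9 h 38 min; less 45 min break → 8 h 53 min
Sat: 8:48 AM–8:31 PM = 11 h 43 min; less 45 min break → 10 h 58 min
Total worked: 47 h 3 min = 47.05 h.
Threshold 44 h → overtime 3 h 3 min, regular 44 h 0 min.

Regular 44.00 hours, overtime 3.05 hours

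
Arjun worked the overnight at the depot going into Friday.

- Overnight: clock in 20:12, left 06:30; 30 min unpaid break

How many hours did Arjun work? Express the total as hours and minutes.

Overnight: 20:12 → midnight = 3 h 48 min; midnight → 06:30 = 6 h 30 min; span 10 h 18 min; less 30 min break → 9 h 48 min

9 h 48 min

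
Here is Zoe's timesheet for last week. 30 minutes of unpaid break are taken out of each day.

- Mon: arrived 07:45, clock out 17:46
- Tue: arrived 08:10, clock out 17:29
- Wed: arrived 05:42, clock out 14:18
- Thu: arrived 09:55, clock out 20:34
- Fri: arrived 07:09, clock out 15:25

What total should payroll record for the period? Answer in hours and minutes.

Mon: 07:45–17:46 = 10 h 1 min; less 30 min break → 9 h 31 min
Tue: 08:10–17:29 = 9 h 19 min; less 30 min break → 8 h 49 min
Wed: 05:42–14:18 = 8 h 36 min; less 30 min break → 8 h 6 min
Thu: 09:55–20:34 = 10 h 39 min; less 30 min break → 10 h 9 min
Fri: 07:09–15:25 = 8 h 16 min; less 30 min break → 7 h 46 min
Total: 9 h 31 min + 8 h 49 min + 8 h 6 min + 10 h 9 min + 7 h 46 min = 44 h 21 min.

44 h 21 min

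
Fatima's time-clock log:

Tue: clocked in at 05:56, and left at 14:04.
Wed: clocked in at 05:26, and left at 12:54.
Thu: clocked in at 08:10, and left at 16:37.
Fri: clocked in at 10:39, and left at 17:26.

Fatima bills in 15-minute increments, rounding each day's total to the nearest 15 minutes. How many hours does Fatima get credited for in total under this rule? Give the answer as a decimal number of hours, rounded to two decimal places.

31.00 hours

Tue: 05:56–14:04 = 8 h 8 min → rounds to 8 h 15 min
Wed: 05:26–12:54 = 7 h 28 min → rounds to 7 h 30 min
Thu: 08:10–16:37 = 8 h 27 min → rounds to 8 h 30 min
Fri: 10:39–17:26 = 6 h 47 min → rounds to 6 h 45 min
Total credited: 31 h 0 min.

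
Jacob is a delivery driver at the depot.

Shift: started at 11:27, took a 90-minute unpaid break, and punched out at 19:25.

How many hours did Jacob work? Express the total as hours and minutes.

6 h 28 min

Shift: 11:27–19:25 = 7 h 58 min; less 90 min break → 6 h 28 min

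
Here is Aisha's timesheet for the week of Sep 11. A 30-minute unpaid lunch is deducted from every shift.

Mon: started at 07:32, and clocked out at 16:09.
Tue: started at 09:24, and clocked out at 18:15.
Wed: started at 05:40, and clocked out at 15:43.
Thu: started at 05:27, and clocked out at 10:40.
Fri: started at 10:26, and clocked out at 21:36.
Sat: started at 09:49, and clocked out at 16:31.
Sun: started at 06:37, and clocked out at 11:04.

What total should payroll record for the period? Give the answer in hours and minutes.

Mon: 07:32–16:09 = 8 h 37 min; less 30 min break → 8 h 7 min
Tue: 09:24–18:15 = 8 h 51 min; less 30 min break → 8 h 21 min
Wed: 05:40–15:43 = 10 h 3 min; less 30 min break → 9 h 33 min
Thu: 05:27–10:40 = 5 h 13 min; less 30 min break → 4 h 43 min
Fri: 10:26–21:36 = 11 h 10 min; less 30 min break → 10 h 40 min
Sat: 09:49–16:31 = 6 h 42 min; less 30 min break → 6 h 12 min
Sun: 06:37–11:04 = 4 h 27 min; less 30 min break → 3 h 57 min
Total: 8 h 7 min + 8 h 21 min + 9 h 33 min + 4 h 43 min + 10 h 40 min + 6 h 12 min + 3 h 57 min = 51 h 33 min.

51 h 33 min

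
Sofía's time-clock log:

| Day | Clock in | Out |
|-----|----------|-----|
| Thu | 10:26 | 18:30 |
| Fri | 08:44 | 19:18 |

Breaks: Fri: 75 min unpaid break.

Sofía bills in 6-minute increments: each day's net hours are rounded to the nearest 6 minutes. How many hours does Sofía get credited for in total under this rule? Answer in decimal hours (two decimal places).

Thu: 10:26–18:30 = 8 h 4 min → rounds to 8 h 6 min
Fri: 08:44–19:18 = 10 h 34 min − 75 min = 9 h 19 min → rounds to 9 h 18 min
Total credited: 17 h 24 min.

17.40 hours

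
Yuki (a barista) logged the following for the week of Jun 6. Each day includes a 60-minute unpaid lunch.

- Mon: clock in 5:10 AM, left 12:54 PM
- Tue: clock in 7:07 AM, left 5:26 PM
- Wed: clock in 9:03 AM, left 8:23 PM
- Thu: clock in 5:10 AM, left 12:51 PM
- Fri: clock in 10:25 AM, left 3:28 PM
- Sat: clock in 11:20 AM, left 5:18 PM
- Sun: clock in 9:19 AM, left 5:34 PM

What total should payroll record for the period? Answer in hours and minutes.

Mon: 5:10 AM–12:54 PM = 7 h 44 min; less 60 min break → 6 h 44 min
Tue: 7:07 AM–5:26 PM = 10 h 19 min; less 60 min break → 9 h 19 min
Wed: 9:03 AM–8:23 PM = 11 h 20 min; less 60 min break → 10 h 20 min
Thu: 5:10 AM–12:51 PM = 7 h 41 min; less 60 min break → 6 h 41 min
Fri: 10:25 AM–3:28 PM = 5 h 3 min; less 60 min break → 4 h 3 min
Sat: 11:20 AM–5:18 PM = 5 h 58 min; less 60 min break → 4 h 58 min
Sun: 9:19 AM–5:34 PM = 8 h 15 min; less 60 min break → 7 h 15 min
Total: 6 h 44 min + 9 h 19 min + 10 h 20 min + 6 h 41 min + 4 h 3 min + 4 h 58 min + 7 h 15 min = 49 h 20 min.

49 h 20 min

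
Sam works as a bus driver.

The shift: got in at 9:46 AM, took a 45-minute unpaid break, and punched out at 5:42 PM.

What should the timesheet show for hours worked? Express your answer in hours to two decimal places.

7.18 hours

The shift: 9:46 AM–5:42 PM = 7 h 56 min; less 45 min break → 7 h 11 min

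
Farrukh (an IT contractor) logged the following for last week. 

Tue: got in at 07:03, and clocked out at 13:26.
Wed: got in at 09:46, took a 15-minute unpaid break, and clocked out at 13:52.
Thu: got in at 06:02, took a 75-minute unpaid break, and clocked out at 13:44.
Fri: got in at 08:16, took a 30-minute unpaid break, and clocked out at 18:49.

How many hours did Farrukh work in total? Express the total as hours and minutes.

Tue: 07:03–13:26 = 6 h 23 min
Wed: 09:46–13:52 = 4 h 6 min; less 15 min break → 3 h 51 min
Thu: 06:02–13:44 = 7 h 42 min; less 75 min break → 6 h 27 min
Fri: 08:16–18:49 = 10 h 33 min; less 30 min break → 10 h 3 min
Total: 6 h 23 min + 3 h 51 min + 6 h 27 min + 10 h 3 min = 26 h 44 min.

26 h 44 min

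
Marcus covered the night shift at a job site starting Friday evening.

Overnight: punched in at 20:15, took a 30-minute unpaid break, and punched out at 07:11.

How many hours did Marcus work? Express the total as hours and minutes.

Overnight: 20:15 → midnight = 3 h 45 min; midnight → 07:11 = 7 h 11 min; span 10 h 56 min; less 30 min break → 10 h 26 min

10 h 26 min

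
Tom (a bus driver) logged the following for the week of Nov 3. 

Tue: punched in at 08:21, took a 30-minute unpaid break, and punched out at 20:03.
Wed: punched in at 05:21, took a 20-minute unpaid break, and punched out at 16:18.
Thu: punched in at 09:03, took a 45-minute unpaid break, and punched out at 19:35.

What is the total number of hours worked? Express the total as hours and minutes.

31 h 36 min

Tue: 08:21–20:03 = 11 h 42 min; less 30 min break → 11 h 12 min
Wed: 05:21–16:18 = 10 h 57 min; less 20 min break → 10 h 37 min
Thu: 09:03–19:35 = 10 h 32 min; less 45 min break → 9 h 47 min
Total: 11 h 12 min + 10 h 37 min + 9 h 47 min = 31 h 36 min.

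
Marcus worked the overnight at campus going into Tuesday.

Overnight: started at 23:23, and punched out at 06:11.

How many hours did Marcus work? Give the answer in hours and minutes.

Overnight: 23:23 → midnight = 0 h 37 min; midnight → 06:11 = 6 h 11 min; span 6 h 48 min

6 h 48 min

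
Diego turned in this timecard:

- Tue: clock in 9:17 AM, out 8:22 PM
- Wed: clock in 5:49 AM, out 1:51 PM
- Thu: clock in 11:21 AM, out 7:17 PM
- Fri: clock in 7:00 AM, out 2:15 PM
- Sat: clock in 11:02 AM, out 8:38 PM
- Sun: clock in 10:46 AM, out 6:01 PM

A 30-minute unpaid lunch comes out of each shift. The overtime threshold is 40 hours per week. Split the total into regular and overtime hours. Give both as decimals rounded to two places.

Regular 40.00 hours, overtime 8.15 hours

Tue: 9:17 AM–8:22 PM = 11 h 5 min; less 30 min break → 10 h 35 min
Wed: 5:49 AM–1:51 PM = 8 h 2 min; less 30 min break → 7 h 32 min
Thu: 11:21 AM–7:17 PM = 7 h 56 min; less 30 min break → 7 h 26 min
Fri: 7:00 AM–2:15 PM = 7 h 15 min; less 30 min break → 6 h 45 min
Sat: 11:02 AM–8:38 PM = 9 h 36 min; less 30 min break → 9 h 6 min
Sun: 10:46 AM–6:01 PM = 7 h 15 min; less 30 min break → 6 h 45 min
Total worked: 48 h 9 min = 48.15 h.
Threshold 40 h → overtime 8 h 9 min, regular 40 h 0 min.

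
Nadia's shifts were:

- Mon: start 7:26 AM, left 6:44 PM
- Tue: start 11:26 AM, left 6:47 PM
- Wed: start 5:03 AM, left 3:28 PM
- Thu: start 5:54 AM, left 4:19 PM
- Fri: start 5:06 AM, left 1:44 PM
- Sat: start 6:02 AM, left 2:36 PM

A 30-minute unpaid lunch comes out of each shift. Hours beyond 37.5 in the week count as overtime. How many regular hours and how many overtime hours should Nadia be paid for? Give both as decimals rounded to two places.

Mon: 7:26 AM–6:44 PM = 11 h 18 min; less 30 min break → 10 h 48 min
Tue: 11:26 AM–6:47 PM = 7 h 21 min; less 30 min break → 6 h 51 min
Wed: 5:03 AM–3:28 PM = 10 h 25 min; less 30 min break → 9 h 55 min
Thu: 5:54 AM–4:19 PM = 10 h 25 min; less 30 min break → 9 h 55 min
Fri: 5:06 AM–1:44 PM = 8 h 38 min; less 30 min break → 8 h 8 min
Sat: 6:02 AM–2:36 PM = 8 h 34 min; less 30 min break → 8 h 4 min
Total worked: 53 h 41 min = 53.68 h.
Threshold 37.5 h → overtime 16 h 11 min, regular 37 h 30 min.

Regular 37.50 hours, overtime 16.18 hours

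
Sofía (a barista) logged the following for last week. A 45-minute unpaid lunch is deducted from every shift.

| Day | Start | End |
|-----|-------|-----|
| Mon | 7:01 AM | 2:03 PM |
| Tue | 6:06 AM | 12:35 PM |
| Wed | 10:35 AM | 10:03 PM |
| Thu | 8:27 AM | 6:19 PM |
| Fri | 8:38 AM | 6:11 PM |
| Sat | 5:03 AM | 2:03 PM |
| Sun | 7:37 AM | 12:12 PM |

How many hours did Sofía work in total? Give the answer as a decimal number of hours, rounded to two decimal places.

52.73 hours

Mon: 7:01 AM–2:03 PM = 7 h 2 min; less 45 min break → 6 h 17 min
Tue: 6:06 AM–12:35 PM = 6 h 29 min; less 45 min break → 5 h 44 min
Wed: 10:35 AM–10:03 PM = 11 h 28 min; less 45 min break → 10 h 43 min
Thu: 8:27 AM–6:19 PM = 9 h 52 min; less 45 min break → 9 h 7 min
Fri: 8:38 AM–6:11 PM = 9 h 33 min; less 45 min break → 8 h 48 min
Sat: 5:03 AM–2:03 PM = 9 h 0 min; less 45 min break → 8 h 15 min
Sun: 7:37 AM–12:12 PM = 4 h 35 min; less 45 min break → 3 h 50 min
Total: 6 h 17 min + 5 h 44 min + 10 h 43 min + 9 h 7 min + 8 h 48 min + 8 h 15 min + 3 h 50 min = 52 h 44 min.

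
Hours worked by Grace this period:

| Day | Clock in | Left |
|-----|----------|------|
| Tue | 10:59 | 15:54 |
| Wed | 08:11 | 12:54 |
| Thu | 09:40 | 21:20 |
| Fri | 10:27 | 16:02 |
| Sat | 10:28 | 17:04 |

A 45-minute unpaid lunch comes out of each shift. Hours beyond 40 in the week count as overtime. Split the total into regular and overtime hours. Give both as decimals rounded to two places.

Tue: 10:59–15:54 = 4 h 55 min; less 45 min break → 4 h 10 min
Wed: 08:11–12:54 = 4 h 43 min; less 45 min break → 3 h 58 min
Thu: 09:40–21:20 = 11 h 40 min; less 45 min break → 10 h 55 min
Fri: 10:27–16:02 = 5 h 35 min; less 45 min break → 4 h 50 min
Sat: 10:28–17:04 = 6 h 36 min; less 45 min break → 5 h 51 min
Total worked: 29 h 44 min = 29.73 h.
Threshold 40 h → overtime 0 h 0 min, regular 29 h 44 min.

Regular 29.73 hours, overtime 0.00 hours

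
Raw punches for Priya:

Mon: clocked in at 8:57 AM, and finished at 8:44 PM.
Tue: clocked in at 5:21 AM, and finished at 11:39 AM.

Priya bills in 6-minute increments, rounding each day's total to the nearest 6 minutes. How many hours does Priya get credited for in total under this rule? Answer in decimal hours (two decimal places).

Mon: 8:57 AM–8:44 PM = 11 h 47 min → rounds to 11 h 48 min
Tue: 5:21 AM–11:39 AM = 6 h 18 min → rounds to 6 h 18 min
Total credited: 18 h 6 min.

18.10 hours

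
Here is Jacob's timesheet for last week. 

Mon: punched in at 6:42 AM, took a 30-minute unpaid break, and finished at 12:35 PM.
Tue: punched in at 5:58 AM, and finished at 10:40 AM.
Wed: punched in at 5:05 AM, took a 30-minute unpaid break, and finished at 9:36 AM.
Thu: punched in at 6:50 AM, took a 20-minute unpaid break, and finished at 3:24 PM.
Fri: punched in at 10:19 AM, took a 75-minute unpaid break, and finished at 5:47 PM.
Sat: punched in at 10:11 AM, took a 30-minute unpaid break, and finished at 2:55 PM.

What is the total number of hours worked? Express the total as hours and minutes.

Mon: 6:42 AM–12:35 PM = 5 h 53 min; less 30 min break → 5 h 23 min
Tue: 5:58 AM–10:40 AM = 4 h 42 min
Wed: 5:05 AM–9:36 AM = 4 h 31 min; less 30 min break → 4 h 1 min
Thu: 6:50 AM–3:24 PM = 8 h 34 min; less 20 min break → 8 h 14 min
Fri: 10:19 AM–5:47 PM = 7 h 28 min; less 75 min break → 6 h 13 min
Sat: 10:11 AM–2:55 PM = 4 h 44 min; less 30 min break → 4 h 14 min
Total: 5 h 23 min + 4 h 42 min + 4 h 1 min + 8 h 14 min + 6 h 13 min + 4 h 14 min = 32 h 47 min.

32 h 47 min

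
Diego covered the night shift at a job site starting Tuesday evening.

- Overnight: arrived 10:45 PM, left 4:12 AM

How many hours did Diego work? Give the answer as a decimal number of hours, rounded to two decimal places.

5.45 hours

Overnight: 10:45 PM → midnight = 1 h 15 min; midnight → 4:12 AM = 4 h 12 min; span 5 h 27 min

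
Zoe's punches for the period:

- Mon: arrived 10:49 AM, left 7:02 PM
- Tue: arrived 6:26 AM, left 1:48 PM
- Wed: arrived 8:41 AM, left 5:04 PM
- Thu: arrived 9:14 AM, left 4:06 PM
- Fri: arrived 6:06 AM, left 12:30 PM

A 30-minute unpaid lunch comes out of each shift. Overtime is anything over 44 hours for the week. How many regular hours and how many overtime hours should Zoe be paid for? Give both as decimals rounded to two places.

Regular 34.73 hours, overtime 0.00 hours

Mon: 10:49 AM–7:02 PM = 8 h 13 min; less 30 min break → 7 h 43 min
Tue: 6:26 AM–1:48 PM = 7 h 22 min; less 30 min break → 6 h 52 min
Wed: 8:41 AM–5:04 PM = 8 h 23 min; less 30 min break → 7 h 53 min
Thu: 9:14 AM–4:06 PM = 6 h 52 min; less 30 min break → 6 h 22 min
Fri: 6:06 AM–12:30 PM = 6 h 24 min; less 30 min break → 5 h 54 min
Total worked: 34 h 44 min = 34.73 h.
Threshold 44 h → overtime 0 h 0 min, regular 34 h 44 min.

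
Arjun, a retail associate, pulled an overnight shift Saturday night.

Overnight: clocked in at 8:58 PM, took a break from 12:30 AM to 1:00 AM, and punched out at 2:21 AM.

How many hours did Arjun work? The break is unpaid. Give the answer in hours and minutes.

4 h 53 min

Overnight: 8:58 PM → midnight = 3 h 2 min; midnight → 2:21 AM = 2 h 21 min; span 5 h 23 min; less 30 min break → 4 h 53 min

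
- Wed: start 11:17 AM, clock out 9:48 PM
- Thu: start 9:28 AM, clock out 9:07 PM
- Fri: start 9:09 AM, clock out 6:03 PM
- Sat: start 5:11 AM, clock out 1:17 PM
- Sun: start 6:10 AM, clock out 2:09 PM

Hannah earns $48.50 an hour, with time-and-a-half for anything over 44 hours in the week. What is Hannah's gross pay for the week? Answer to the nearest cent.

Wed: 11:17 AM–9:48 PM = 10 h 31 min
Thu: 9:28 AM–9:07 PM = 11 h 39 min
Fri: 9:09 AM–6:03 PM = 8 h 54 min
Sat: 5:11 AM–1:17 PM = 8 h 6 min
Sun: 6:10 AM–2:09 PM = 7 h 59 min
Total worked: 47 h 9 min = 2829 min.
Regular 44 h 0 min = 2640 min at $48.50/h; overtime 3 h 9 min = 189 min at $72.75/h.
Pay = (2640 × $48.50 + 189 × $72.75) ÷ 60 = $2363.16.

$2363.16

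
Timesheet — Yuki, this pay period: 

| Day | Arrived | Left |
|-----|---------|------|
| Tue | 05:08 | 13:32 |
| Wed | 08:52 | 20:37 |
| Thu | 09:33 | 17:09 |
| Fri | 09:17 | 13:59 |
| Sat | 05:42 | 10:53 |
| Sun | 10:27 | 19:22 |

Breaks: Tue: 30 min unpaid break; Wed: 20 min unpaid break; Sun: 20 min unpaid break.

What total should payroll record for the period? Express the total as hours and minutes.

45 h 23 min

Tue: 05:08–13:32 = 8 h 24 min; less 30 min break → 7 h 54 min
Wed: 08:52–20:37 = 11 h 45 min; less 20 min break → 11 h 25 min
Thu: 09:33–17:09 = 7 h 36 min
Fri: 09:17–13:59 = 4 h 42 min
Sat: 05:42–10:53 = 5 h 11 min
Sun: 10:27–19:22 = 8 h 55 min; less 20 min break → 8 h 35 min
Total: 7 h 54 min + 11 h 25 min + 7 h 36 min + 4 h 42 min + 5 h 11 min + 8 h 35 min = 45 h 23 min.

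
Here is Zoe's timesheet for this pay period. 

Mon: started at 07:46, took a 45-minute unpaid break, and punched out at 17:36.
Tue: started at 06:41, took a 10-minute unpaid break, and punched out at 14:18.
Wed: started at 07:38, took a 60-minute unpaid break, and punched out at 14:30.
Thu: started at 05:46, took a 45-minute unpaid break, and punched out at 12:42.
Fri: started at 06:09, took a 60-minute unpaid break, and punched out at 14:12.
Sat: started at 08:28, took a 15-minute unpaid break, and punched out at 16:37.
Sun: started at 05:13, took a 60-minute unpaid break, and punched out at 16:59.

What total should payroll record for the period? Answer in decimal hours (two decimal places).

54.30 hours

Mon: 07:46–17:36 = 9 h 50 min; less 45 min break → 9 h 5 min
Tue: 06:41–14:18 = 7 h 37 min; less 10 min break → 7 h 27 min
Wed: 07:38–14:30 = 6 h 52 min; less 60 min break → 5 h 52 min
Thu: 05:46–12:42 = 6 h 56 min; less 45 min break → 6 h 11 min
Fri: 06:09–14:12 = 8 h 3 min; less 60 min break → 7 h 3 min
Sat: 08:28–16:37 = 8 h 9 min; less 15 min break → 7 h 54 min
Sun: 05:13–16:59 = 11 h 46 min; less 60 min break → 10 h 46 min
Total: 9 h 5 min + 7 h 27 min + 5 h 52 min + 6 h 11 min + 7 h 3 min + 7 h 54 min + 10 h 46 min = 54 h 18 min.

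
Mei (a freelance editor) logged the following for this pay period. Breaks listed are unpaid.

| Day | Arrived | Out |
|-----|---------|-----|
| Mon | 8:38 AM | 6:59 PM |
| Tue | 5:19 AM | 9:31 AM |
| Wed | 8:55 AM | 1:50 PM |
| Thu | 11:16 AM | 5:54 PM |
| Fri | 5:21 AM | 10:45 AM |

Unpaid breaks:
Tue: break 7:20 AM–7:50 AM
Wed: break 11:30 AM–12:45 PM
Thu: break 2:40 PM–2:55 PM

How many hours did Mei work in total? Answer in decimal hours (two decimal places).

29.50 hours

Mon: 8:38 AM–6:59 PM = 10 h 21 min
Tue: 5:19 AM–9:31 AM = 4 h 12 min; less 30 min break → 3 h 42 min
Wed: 8:55 AM–1:50 PM = 4 h 55 min; less 75 min break → 3 h 40 min
Thu: 11:16 AM–5:54 PM = 6 h 38 min; less 15 min break → 6 h 23 min
Fri: 5:21 AM–10:45 AM = 5 h 24 min
Total: 10 h 21 min + 3 h 42 min + 3 h 40 min + 6 h 23 min + 5 h 24 min = 29 h 30 min.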